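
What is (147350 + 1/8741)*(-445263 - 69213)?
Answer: -662638065917076/8741 ≈ -7.5808e+10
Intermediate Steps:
(147350 + 1/8741)*(-445263 - 69213) = (147350 + 1/8741)*(-514476) = (1287986351/8741)*(-514476) = -662638065917076/8741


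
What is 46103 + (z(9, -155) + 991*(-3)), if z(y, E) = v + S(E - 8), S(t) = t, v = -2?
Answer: 42965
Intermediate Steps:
z(y, E) = -10 + E (z(y, E) = -2 + (E - 8) = -2 + (-8 + E) = -10 + E)
46103 + (z(9, -155) + 991*(-3)) = 46103 + ((-10 - 155) + 991*(-3)) = 46103 + (-165 - 2973) = 46103 - 3138 = 42965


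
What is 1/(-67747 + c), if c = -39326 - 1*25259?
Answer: -1/132332 ≈ -7.5568e-6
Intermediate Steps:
c = -64585 (c = -39326 - 25259 = -64585)
1/(-67747 + c) = 1/(-67747 - 64585) = 1/(-132332) = -1/132332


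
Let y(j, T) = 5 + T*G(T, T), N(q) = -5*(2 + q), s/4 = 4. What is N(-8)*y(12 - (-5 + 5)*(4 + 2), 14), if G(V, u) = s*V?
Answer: 94230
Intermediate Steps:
s = 16 (s = 4*4 = 16)
G(V, u) = 16*V
N(q) = -10 - 5*q
y(j, T) = 5 + 16*T**2 (y(j, T) = 5 + T*(16*T) = 5 + 16*T**2)
N(-8)*y(12 - (-5 + 5)*(4 + 2), 14) = (-10 - 5*(-8))*(5 + 16*14**2) = (-10 + 40)*(5 + 16*196) = 30*(5 + 3136) = 30*3141 = 94230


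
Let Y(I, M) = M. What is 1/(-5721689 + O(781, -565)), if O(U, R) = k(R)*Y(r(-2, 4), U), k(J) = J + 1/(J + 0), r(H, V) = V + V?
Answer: -565/3482069791 ≈ -1.6226e-7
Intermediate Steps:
r(H, V) = 2*V
k(J) = J + 1/J
O(U, R) = U*(R + 1/R) (O(U, R) = (R + 1/R)*U = U*(R + 1/R))
1/(-5721689 + O(781, -565)) = 1/(-5721689 + (-565*781 + 781/(-565))) = 1/(-5721689 + (-441265 + 781*(-1/565))) = 1/(-5721689 + (-441265 - 781/565)) = 1/(-5721689 - 249315506/565) = 1/(-3482069791/565) = -565/3482069791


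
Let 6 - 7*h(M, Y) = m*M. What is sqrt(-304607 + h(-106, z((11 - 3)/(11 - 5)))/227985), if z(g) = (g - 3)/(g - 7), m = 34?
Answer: I*sqrt(31031909185079649)/319179 ≈ 551.91*I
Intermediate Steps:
z(g) = (-3 + g)/(-7 + g)
h(M, Y) = 6/7 - 34*M/7
sqrt(-304607 + h(-106, z((11 - 3)/(11 - 5)))/227985) = sqrt(-304607 + (6/7 - 34/7*(-106))/227985) = sqrt(-304607 + (6/7 + 3604/7)*(1/227985)) = sqrt(-304607 + (3610/7)*(1/227985)) = sqrt(-304607 + 722/319179) = sqrt(-97224156931/319179) = I*sqrt(31031909185079649)/319179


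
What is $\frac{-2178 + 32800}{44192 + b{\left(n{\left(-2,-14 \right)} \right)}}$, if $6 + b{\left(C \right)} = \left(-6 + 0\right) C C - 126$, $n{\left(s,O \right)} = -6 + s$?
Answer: $\frac{251}{358} \approx 0.70112$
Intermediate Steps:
$b{\left(C \right)} = -132 - 6 C^{2}$ ($b{\left(C \right)} = -6 + \left(\left(-6 + 0\right) C C - 126\right) = -6 + \left(- 6 C C - 126\right) = -6 - \left(126 + 6 C^{2}\right) = -132 - 6 C^{2}$)
$\frac{-2178 + 32800}{44192 + b{\left(n{\left(-2,-14 \right)} \right)}} = \frac{-2178 + 32800}{44192 - \left(132 + 6 \left(-6 - 2\right)^{2}\right)} = \frac{30622}{44192 - \left(132 + 6 \left(-8\right)^{2}\right)} = \frac{30622}{44192 - 516} = \frac{30622}{43676} = 30622 \cdot \frac{1}{43676} = \frac{251}{358}$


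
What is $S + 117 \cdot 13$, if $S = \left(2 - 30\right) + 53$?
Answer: $1546$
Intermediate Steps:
$S = 25$ ($S = -28 + 53 = 25$)
$S + 117 \cdot 13 = 25 + 117 \cdot 13 = 25 + 1521 = 1546$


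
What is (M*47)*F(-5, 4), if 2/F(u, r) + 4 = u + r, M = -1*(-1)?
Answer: -94/5 ≈ -18.800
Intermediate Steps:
M = 1
F(u, r) = 2/(-4 + r + u) (F(u, r) = 2/(-4 + (u + r)) = 2/(-4 + (r + u)) = 2/(-4 + r + u))
(M*47)*F(-5, 4) = (1*47)*(2/(-4 + 4 - 5)) = 47*(2/(-5)) = 47*(2*(-⅕)) = 47*(-⅖) = -94/5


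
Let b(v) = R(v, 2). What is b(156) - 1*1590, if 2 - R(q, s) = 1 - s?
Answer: -1587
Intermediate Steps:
R(q, s) = 1 + s (R(q, s) = 2 - (1 - s) = 2 + (-1 + s) = 1 + s)
b(v) = 3 (b(v) = 1 + 2 = 3)
b(156) - 1*1590 = 3 - 1*1590 = 3 - 1590 = -1587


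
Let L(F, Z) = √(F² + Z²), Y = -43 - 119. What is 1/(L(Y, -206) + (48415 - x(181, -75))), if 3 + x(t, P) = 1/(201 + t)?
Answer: 1413069570/68415994329061 - 291848*√17170/342079971645305 ≈ 2.0542e-5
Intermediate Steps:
x(t, P) = -3 + 1/(201 + t)
Y = -162
1/(L(Y, -206) + (48415 - x(181, -75))) = 1/(√((-162)² + (-206)²) + (48415 - (-602 - 3*181)/(201 + 181))) = 1/(√(26244 + 42436) + (48415 - (-602 - 543)/382)) = 1/(√68680 + (48415 - (-1145)/382)) = 1/(2*√17170 + (48415 - 1*(-1145/382))) = 1/(2*√17170 + (48415 + 1145/382)) = 1/(2*√17170 + 18495675/382) = 1/(18495675/382 + 2*√17170)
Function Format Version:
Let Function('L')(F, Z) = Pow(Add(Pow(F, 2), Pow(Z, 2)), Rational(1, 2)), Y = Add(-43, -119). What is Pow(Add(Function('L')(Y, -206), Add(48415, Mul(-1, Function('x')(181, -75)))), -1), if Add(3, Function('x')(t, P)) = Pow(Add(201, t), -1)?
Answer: Add(Rational(1413069570, 68415994329061), Mul(Rational(-291848, 342079971645305), Pow(17170, Rational(1, 2)))) ≈ 2.0542e-5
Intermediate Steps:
Function('x')(t, P) = Add(-3, Pow(Add(201, t), -1))
Y = -162
Pow(Add(Function('L')(Y, -206), Add(48415, Mul(-1, Function('x')(181, -75)))), -1) = Pow(Add(Pow(Add(Pow(-162, 2), Pow(-206, 2)), Rational(1, 2)), Add(48415, Mul(-1, Mul(Pow(Add(201, 181), -1), Add(-602, Mul(-3, 181)))))), -1) = Pow(Add(Pow(Add(26244, 42436), Rational(1, 2)), Add(48415, Mul(-1, Mul(Pow(382, -1), Add(-602, -543))))), -1) = Pow(Add(Pow(68680, Rational(1, 2)), Add(48415, Mul(-1, Mul(Rational(1, 382), -1145)))), -1) = Pow(Add(Mul(2, Pow(17170, Rational(1, 2))), Add(48415, Mul(-1, Rational(-1145, 382)))), -1) = Pow(Add(Mul(2, Pow(17170, Rational(1, 2))), Add(48415, Rational(1145, 382))), -1) = Pow(Add(Mul(2, Pow(17170, Rational(1, 2))), Rational(18495675, 382)), -1) = Pow(Add(Rational(18495675, 382), Mul(2, Pow(17170, Rational(1, 2)))), -1)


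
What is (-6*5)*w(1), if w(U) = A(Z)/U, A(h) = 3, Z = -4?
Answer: -90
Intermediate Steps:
w(U) = 3/U
(-6*5)*w(1) = (-6*5)*(3/1) = -90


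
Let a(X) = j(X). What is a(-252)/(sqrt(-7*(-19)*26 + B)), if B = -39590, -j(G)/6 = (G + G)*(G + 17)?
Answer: 118440*I*sqrt(9033)/3011 ≈ 3738.6*I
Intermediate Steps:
j(G) = -12*G*(17 + G) (j(G) = -6*(G + G)*(G + 17) = -6*2*G*(17 + G) = -12*G*(17 + G))
a(X) = -12*X*(17 + X)
a(-252)/(sqrt(-7*(-19)*26 + B)) = (-12*(-252)*(17 - 252))/(sqrt(-7*(-19)*26 - 39590)) = (-12*(-252)*(-235))/(sqrt(133*26 - 39590)) = -710640/sqrt(3458 - 39590) = -710640*(-I*sqrt(9033)/18066) = -(-118440)*I*sqrt(9033)/3011 = 118440*I*sqrt(9033)/3011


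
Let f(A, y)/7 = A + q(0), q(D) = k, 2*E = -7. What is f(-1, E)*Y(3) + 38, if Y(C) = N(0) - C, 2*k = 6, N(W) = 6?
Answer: 80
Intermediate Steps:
E = -7/2 (E = (½)*(-7) = -7/2 ≈ -3.5000)
k = 3 (k = (½)*6 = 3)
q(D) = 3
Y(C) = 6 - C
f(A, y) = 21 + 7*A (f(A, y) = 7*(A + 3) = 7*(3 + A) = 21 + 7*A)
f(-1, E)*Y(3) + 38 = (21 + 7*(-1))*(6 - 1*3) + 38 = (21 - 7)*(6 - 3) + 38 = 14*3 + 38 = 42 + 38 = 80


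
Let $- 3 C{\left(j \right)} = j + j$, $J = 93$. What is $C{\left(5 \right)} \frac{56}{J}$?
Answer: $- \frac{560}{279} \approx -2.0072$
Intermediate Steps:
$C{\left(j \right)} = - \frac{2 j}{3}$ ($C{\left(j \right)} = - \frac{j + j}{3} = - \frac{2 j}{3}$)
$C{\left(5 \right)} \frac{56}{J} = \left(- \frac{2}{3}\right) 5 \cdot \frac{56}{93} = - \frac{10 \cdot 56 \cdot \frac{1}{93}}{3} = \left(- \frac{10}{3}\right) \frac{56}{93} = - \frac{560}{279}$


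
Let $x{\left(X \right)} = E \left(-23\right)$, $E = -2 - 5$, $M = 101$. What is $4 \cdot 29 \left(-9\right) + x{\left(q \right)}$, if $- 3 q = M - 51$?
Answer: $-883$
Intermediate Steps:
$E = -7$
$q = - \frac{50}{3}$ ($q = - \frac{101 - 51}{3} = \left(- \frac{1}{3}\right) 50 = - \frac{50}{3} \approx -16.667$)
$x{\left(X \right)} = 161$ ($x{\left(X \right)} = \left(-7\right) \left(-23\right) = 161$)
$4 \cdot 29 \left(-9\right) + x{\left(q \right)} = 4 \cdot 29 \left(-9\right) + 161 = 116 \left(-9\right) + 161 = -1044 + 161 = -883$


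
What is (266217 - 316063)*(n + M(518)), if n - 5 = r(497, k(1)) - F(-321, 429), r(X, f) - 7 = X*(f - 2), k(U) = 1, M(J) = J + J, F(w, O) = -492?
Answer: -51989378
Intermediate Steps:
M(J) = 2*J
r(X, f) = 7 + X*(-2 + f) (r(X, f) = 7 + X*(f - 2) = 7 + X*(-2 + f))
n = 7 (n = 5 + ((7 - 2*497 + 497*1) - 1*(-492)) = 5 + ((7 - 994 + 497) + 492) = 5 + (-490 + 492) = 5 + 2 = 7)
(266217 - 316063)*(n + M(518)) = (266217 - 316063)*(7 + 2*518) = -49846*(7 + 1036) = -49846*1043 = -51989378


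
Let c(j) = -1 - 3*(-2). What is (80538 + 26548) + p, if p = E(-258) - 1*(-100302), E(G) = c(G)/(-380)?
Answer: 15761487/76 ≈ 2.0739e+5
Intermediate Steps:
c(j) = 5 (c(j) = -1 + 6 = 5)
E(G) = -1/76 (E(G) = 5/(-380) = 5*(-1/380) = -1/76)
p = 7622951/76 (p = -1/76 - 1*(-100302) = -1/76 + 100302 = 7622951/76 ≈ 1.0030e+5)
(80538 + 26548) + p = (80538 + 26548) + 7622951/76 = 107086 + 7622951/76 = 15761487/76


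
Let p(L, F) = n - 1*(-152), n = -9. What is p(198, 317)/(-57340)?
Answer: -143/57340 ≈ -0.0024939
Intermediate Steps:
p(L, F) = 143 (p(L, F) = -9 - 1*(-152) = -9 + 152 = 143)
p(198, 317)/(-57340) = 143/(-57340) = 143*(-1/57340) = -143/57340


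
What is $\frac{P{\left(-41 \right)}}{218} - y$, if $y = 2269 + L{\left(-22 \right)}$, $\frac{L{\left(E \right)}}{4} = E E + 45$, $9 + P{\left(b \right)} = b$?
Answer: $- \frac{477990}{109} \approx -4385.2$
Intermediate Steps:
$P{\left(b \right)} = -9 + b$
$L{\left(E \right)} = 180 + 4 E^{2}$ ($L{\left(E \right)} = 4 \left(E E + 45\right) = 4 \left(E^{2} + 45\right) = 4 \left(45 + E^{2}\right) = 180 + 4 E^{2}$)
$y = 4385$ ($y = 2269 + \left(180 + 4 \left(-22\right)^{2}\right) = 2269 + \left(180 + 4 \cdot 484\right) = 2269 + \left(180 + 1936\right) = 2269 + 2116 = 4385$)
$\frac{P{\left(-41 \right)}}{218} - y = \frac{-9 - 41}{218} - 4385 = \left(-50\right) \frac{1}{218} - 4385 = - \frac{25}{109} - 4385 = - \frac{477990}{109}$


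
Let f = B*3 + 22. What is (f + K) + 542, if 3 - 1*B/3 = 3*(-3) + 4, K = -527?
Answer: 109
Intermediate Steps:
B = 24 (B = 9 - 3*(3*(-3) + 4) = 9 - 3*(-9 + 4) = 9 - 3*(-5) = 9 + 15 = 24)
f = 94 (f = 24*3 + 22 = 72 + 22 = 94)
(f + K) + 542 = (94 - 527) + 542 = -433 + 542 = 109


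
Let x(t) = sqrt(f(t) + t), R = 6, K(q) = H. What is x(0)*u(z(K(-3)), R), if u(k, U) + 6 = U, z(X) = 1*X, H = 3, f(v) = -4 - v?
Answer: 0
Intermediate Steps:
K(q) = 3
z(X) = X
u(k, U) = -6 + U
x(t) = 2*I (x(t) = sqrt((-4 - t) + t) = sqrt(-4) = 2*I)
x(0)*u(z(K(-3)), R) = (2*I)*(-6 + 6) = (2*I)*0 = 0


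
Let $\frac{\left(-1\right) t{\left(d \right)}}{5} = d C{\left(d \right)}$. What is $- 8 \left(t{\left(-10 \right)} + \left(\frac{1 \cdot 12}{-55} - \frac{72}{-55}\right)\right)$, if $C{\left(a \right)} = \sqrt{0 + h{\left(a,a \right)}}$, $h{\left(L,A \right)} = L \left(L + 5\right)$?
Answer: $- \frac{96}{11} - 2000 \sqrt{2} \approx -2837.2$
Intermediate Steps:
$h{\left(L,A \right)} = L \left(5 + L\right)$
$C{\left(a \right)} = \sqrt{a \left(5 + a\right)}$ ($C{\left(a \right)} = \sqrt{0 + a \left(5 + a\right)} = \sqrt{a \left(5 + a\right)}$)
$t{\left(d \right)} = - 5 d \sqrt{d \left(5 + d\right)}$
$- 8 \left(t{\left(-10 \right)} + \left(\frac{1 \cdot 12}{-55} - \frac{72}{-55}\right)\right) = - 8 \left(\left(-5\right) \left(-10\right) \sqrt{- 10 \left(5 - 10\right)} + \left(\frac{1 \cdot 12}{-55} - \frac{72}{-55}\right)\right) = - 8 \left(\left(-5\right) \left(-10\right) \sqrt{\left(-10\right) \left(-5\right)} + \left(12 \left(- \frac{1}{55}\right) - - \frac{72}{55}\right)\right) = - 8 \left(\left(-5\right) \left(-10\right) \sqrt{50} + \left(- \frac{12}{55} + \frac{72}{55}\right)\right) = - 8 \left(\left(-5\right) \left(-10\right) 5 \sqrt{2} + \frac{12}{11}\right) = - 8 \left(250 \sqrt{2} + \frac{12}{11}\right) = - 8 \left(\frac{12}{11} + 250 \sqrt{2}\right) = - \frac{96}{11} - 2000 \sqrt{2}$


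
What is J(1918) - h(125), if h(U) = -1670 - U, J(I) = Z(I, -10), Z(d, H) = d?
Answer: 3713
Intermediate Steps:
J(I) = I
J(1918) - h(125) = 1918 - (-1670 - 1*125) = 1918 - (-1670 - 125) = 1918 - 1*(-1795) = 1918 + 1795 = 3713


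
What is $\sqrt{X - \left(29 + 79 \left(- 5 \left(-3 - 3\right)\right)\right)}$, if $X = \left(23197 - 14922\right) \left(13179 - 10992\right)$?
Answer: $\sqrt{18095026} \approx 4253.8$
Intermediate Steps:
$X = 18097425$ ($X = 8275 \cdot 2187 = 18097425$)
$\sqrt{X - \left(29 + 79 \left(- 5 \left(-3 - 3\right)\right)\right)} = \sqrt{18097425 - \left(29 + 79 \left(- 5 \left(-3 - 3\right)\right)\right)} = \sqrt{18097425 - \left(29 + 79 \left(\left(-5\right) \left(-6\right)\right)\right)} = \sqrt{18097425 - 2399} = \sqrt{18095026}$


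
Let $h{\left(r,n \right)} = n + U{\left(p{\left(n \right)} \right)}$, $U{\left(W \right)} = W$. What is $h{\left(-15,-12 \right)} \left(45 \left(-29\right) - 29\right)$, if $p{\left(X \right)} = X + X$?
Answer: $48024$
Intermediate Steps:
$p{\left(X \right)} = 2 X$
$h{\left(r,n \right)} = 3 n$ ($h{\left(r,n \right)} = n + 2 n = 3 n$)
$h{\left(-15,-12 \right)} \left(45 \left(-29\right) - 29\right) = 3 \left(-12\right) \left(45 \left(-29\right) - 29\right) = - 36 \left(-1305 - 29\right) = \left(-36\right) \left(-1334\right) = 48024$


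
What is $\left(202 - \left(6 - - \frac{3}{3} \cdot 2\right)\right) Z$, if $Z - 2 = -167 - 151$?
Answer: $-61304$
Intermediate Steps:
$Z = -316$ ($Z = 2 - 318 = -316$)
$\left(202 - \left(6 - - \frac{3}{3} \cdot 2\right)\right) Z = \left(202 - \left(6 - - \frac{3}{3} \cdot 2\right)\right) \left(-316\right) = \left(202 - \left(6 - \left(-3\right) \frac{1}{3} \cdot 2\right)\right) \left(-316\right) = \left(202 - 8\right) \left(-316\right) = 194 \left(-316\right) = -61304$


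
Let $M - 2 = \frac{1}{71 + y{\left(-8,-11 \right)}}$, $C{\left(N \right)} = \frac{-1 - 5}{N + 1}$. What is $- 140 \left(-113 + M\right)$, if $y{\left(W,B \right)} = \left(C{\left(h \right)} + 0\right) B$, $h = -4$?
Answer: $\frac{108760}{7} \approx 15537.0$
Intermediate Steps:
$C{\left(N \right)} = - \frac{6}{1 + N}$
$y{\left(W,B \right)} = 2 B$ ($y{\left(W,B \right)} = \left(- \frac{6}{1 - 4} + 0\right) B = \left(- \frac{6}{-3} + 0\right) B = \left(\left(-6\right) \left(- \frac{1}{3}\right) + 0\right) B = \left(2 + 0\right) B = 2 B$)
$M = \frac{99}{49}$ ($M = 2 + \frac{1}{71 + 2 \left(-11\right)} = 2 + \frac{1}{71 - 22} = 2 + \frac{1}{49} = \frac{99}{49} \approx 2.0204$)
$- 140 \left(-113 + M\right) = - 140 \left(-113 + \frac{99}{49}\right) = \left(-140\right) \left(- \frac{5438}{49}\right) = \frac{108760}{7}$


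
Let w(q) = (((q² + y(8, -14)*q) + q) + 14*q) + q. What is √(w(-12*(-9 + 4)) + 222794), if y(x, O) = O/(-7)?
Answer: 13*√1346 ≈ 476.94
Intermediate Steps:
y(x, O) = -O/7 (y(x, O) = O*(-⅐) = -O/7)
w(q) = q² + 18*q (w(q) = (((q² + (-⅐*(-14))*q) + q) + 14*q) + q = (((q² + 2*q) + q) + 14*q) + q = ((q² + 3*q) + 14*q) + q = (q² + 17*q) + q = q² + 18*q)
√(w(-12*(-9 + 4)) + 222794) = √((-12*(-9 + 4))*(18 - 12*(-9 + 4)) + 222794) = √((-12*(-5))*(18 - 12*(-5)) + 222794) = √(60*(18 + 60) + 222794) = √(60*78 + 222794) = √(4680 + 222794) = √227474 = 13*√1346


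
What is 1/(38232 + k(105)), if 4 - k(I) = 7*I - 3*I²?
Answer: 1/70576 ≈ 1.4169e-5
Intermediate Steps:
k(I) = 4 - 7*I + 3*I² (k(I) = 4 - (7*I - 3*I²) = 4 - (-3*I² + 7*I) = 4 + (-7*I + 3*I²) = 4 - 7*I + 3*I²)
1/(38232 + k(105)) = 1/(38232 + (4 - 7*105 + 3*105²)) = 1/(38232 + (4 - 735 + 3*11025)) = 1/(38232 + (4 - 735 + 33075)) = 1/(38232 + 32344) = 1/70576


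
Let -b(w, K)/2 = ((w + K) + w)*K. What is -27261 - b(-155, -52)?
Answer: 10387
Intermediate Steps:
b(w, K) = -2*K*(K + 2*w) (b(w, K) = -2*((w + K) + w)*K = -2*((K + w) + w)*K = -2*(K + 2*w)*K = -2*K*(K + 2*w))
-27261 - b(-155, -52) = -27261 - (-2)*(-52)*(-52 + 2*(-155)) = -27261 - (-2)*(-52)*(-52 - 310) = -27261 - (-2)*(-52)*(-362) = -27261 - 1*(-37648) = -27261 + 37648 = 10387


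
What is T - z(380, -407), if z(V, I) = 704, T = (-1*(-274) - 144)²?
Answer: 16196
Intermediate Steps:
T = 16900 (T = (274 - 144)² = 130² = 16900)
T - z(380, -407) = 16900 - 1*704 = 16900 - 704 = 16196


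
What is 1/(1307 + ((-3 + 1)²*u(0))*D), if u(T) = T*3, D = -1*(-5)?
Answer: 1/1307 ≈ 0.00076511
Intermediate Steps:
D = 5
u(T) = 3*T
1/(1307 + ((-3 + 1)²*u(0))*D) = 1/(1307 + ((-3 + 1)²*(3*0))*5) = 1/(1307 + ((-2)²*0)*5) = 1/(1307 + (4*0)*5) = 1/(1307 + 0*5) = 1/(1307 + 0) = 1/1307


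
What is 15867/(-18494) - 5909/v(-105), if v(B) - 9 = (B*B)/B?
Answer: 53878907/887712 ≈ 60.694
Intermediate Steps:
v(B) = 9 + B (v(B) = 9 + (B*B)/B = 9 + B**2/B = 9 + B)
15867/(-18494) - 5909/v(-105) = 15867/(-18494) - 5909/(9 - 105) = 15867*(-1/18494) - 5909/(-96) = -15867/18494 - 5909*(-1/96) = -15867/18494 + 5909/96 = 53878907/887712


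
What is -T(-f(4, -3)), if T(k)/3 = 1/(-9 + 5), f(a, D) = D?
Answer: 3/4 ≈ 0.75000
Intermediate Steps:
T(k) = -3/4 (T(k) = 3/(-9 + 5) = 3/(-4) = 3*(-1/4) = -3/4)
-T(-f(4, -3)) = -1*(-3/4) = 3/4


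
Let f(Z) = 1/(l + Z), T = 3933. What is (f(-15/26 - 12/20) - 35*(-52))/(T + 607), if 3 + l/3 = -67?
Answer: 4996433/12463662 ≈ 0.40088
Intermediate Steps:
l = -210 (l = -9 + 3*(-67) = -9 - 201 = -210)
f(Z) = 1/(-210 + Z)
(f(-15/26 - 12/20) - 35*(-52))/(T + 607) = (1/(-210 + (-15/26 - 12/20)) - 35*(-52))/(3933 + 607) = (1/(-210 + (-15*1/26 - 12*1/20)) + 1820)/4540 = (1/(-210 + (-15/26 - 3/5)) + 1820)*(1/4540) = (1/(-210 - 153/130) + 1820)*(1/4540) = (1/(-27453/130) + 1820)*(1/4540) = (-130/27453 + 1820)*(1/4540) = (49964330/27453)*(1/4540) = 4996433/12463662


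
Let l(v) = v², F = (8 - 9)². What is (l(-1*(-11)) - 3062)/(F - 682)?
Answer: 2941/681 ≈ 4.3186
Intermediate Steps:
F = 1 (F = (-1)² = 1)
(l(-1*(-11)) - 3062)/(F - 682) = ((-1*(-11))² - 3062)/(1 - 682) = (11² - 3062)/(-681) = (121 - 3062)*(-1/681) = -2941*(-1/681) = 2941/681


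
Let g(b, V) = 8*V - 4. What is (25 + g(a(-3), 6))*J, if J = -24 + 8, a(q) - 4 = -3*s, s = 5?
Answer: -1104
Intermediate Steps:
a(q) = -11 (a(q) = 4 - 3*5 = 4 - 15 = -11)
J = -16
g(b, V) = -4 + 8*V
(25 + g(a(-3), 6))*J = (25 + (-4 + 8*6))*(-16) = (25 + (-4 + 48))*(-16) = (25 + 44)*(-16) = 69*(-16) = -1104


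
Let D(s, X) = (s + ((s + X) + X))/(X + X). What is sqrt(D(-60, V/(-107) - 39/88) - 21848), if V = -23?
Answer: I*sqrt(99679738207)/2149 ≈ 146.92*I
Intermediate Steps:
D(s, X) = (2*X + 2*s)/(2*X) (D(s, X) = (s + ((X + s) + X))/((2*X)) = (s + (s + 2*X))*(1/(2*X)) = (2*X + 2*s)*(1/(2*X)) = (2*X + 2*s)/(2*X))
sqrt(D(-60, V/(-107) - 39/88) - 21848) = sqrt(((-23/(-107) - 39/88) - 60)/(-23/(-107) - 39/88) - 21848) = sqrt(((-23*(-1/107) - 39*1/88) - 60)/(-23*(-1/107) - 39*1/88) - 21848) = sqrt(((23/107 - 39/88) - 60)/(23/107 - 39/88) - 21848) = sqrt((-2149/9416 - 60)/(-2149/9416) - 21848) = sqrt(-9416/2149*(-567109/9416) - 21848) = sqrt(567109/2149 - 21848) = sqrt(-46384243/2149) = I*sqrt(99679738207)/2149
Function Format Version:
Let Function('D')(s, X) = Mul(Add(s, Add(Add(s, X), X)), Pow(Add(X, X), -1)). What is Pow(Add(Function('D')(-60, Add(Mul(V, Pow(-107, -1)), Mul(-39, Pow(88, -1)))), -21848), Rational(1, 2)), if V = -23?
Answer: Mul(Rational(1, 2149), I, Pow(99679738207, Rational(1, 2))) ≈ Mul(146.92, I)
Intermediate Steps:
Function('D')(s, X) = Mul(Rational(1, 2), Pow(X, -1), Add(Mul(2, X), Mul(2, s))) (Function('D')(s, X) = Mul(Add(s, Add(Add(X, s), X)), Pow(Mul(2, X), -1)) = Mul(Add(s, Add(s, Mul(2, X))), Mul(Rational(1, 2), Pow(X, -1))) = Mul(Add(Mul(2, X), Mul(2, s)), Mul(Rational(1, 2), Pow(X, -1))) = Mul(Rational(1, 2), Pow(X, -1), Add(Mul(2, X), Mul(2, s))))
Pow(Add(Function('D')(-60, Add(Mul(V, Pow(-107, -1)), Mul(-39, Pow(88, -1)))), -21848), Rational(1, 2)) = Pow(Add(Mul(Pow(Add(Mul(-23, Pow(-107, -1)), Mul(-39, Pow(88, -1))), -1), Add(Add(Mul(-23, Pow(-107, -1)), Mul(-39, Pow(88, -1))), -60)), -21848), Rational(1, 2)) = Pow(Add(Mul(Pow(Add(Mul(-23, Rational(-1, 107)), Mul(-39, Rational(1, 88))), -1), Add(Add(Mul(-23, Rational(-1, 107)), Mul(-39, Rational(1, 88))), -60)), -21848), Rational(1, 2)) = Pow(Add(Mul(Pow(Add(Rational(23, 107), Rational(-39, 88)), -1), Add(Add(Rational(23, 107), Rational(-39, 88)), -60)), -21848), Rational(1, 2)) = Pow(Add(Mul(Pow(Rational(-2149, 9416), -1), Add(Rational(-2149, 9416), -60)), -21848), Rational(1, 2)) = Pow(Add(Mul(Rational(-9416, 2149), Rational(-567109, 9416)), -21848), Rational(1, 2)) = Pow(Add(Rational(567109, 2149), -21848), Rational(1, 2)) = Pow(Rational(-46384243, 2149), Rational(1, 2)) = Mul(Rational(1, 2149), I, Pow(99679738207, Rational(1, 2)))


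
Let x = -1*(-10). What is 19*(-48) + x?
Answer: -902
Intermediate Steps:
x = 10
19*(-48) + x = 19*(-48) + 10 = -912 + 10 = -902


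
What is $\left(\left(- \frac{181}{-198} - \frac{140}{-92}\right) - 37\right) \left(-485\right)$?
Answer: $\frac{76341425}{4554} \approx 16764.0$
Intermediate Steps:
$\left(\left(- \frac{181}{-198} - \frac{140}{-92}\right) - 37\right) \left(-485\right) = \left(\left(\left(-181\right) \left(- \frac{1}{198}\right) - - \frac{35}{23}\right) - 37\right) \left(-485\right) = \left(\left(\frac{181}{198} + \frac{35}{23}\right) - 37\right) \left(-485\right) = \left(\frac{11093}{4554} - 37\right) \left(-485\right) = \left(- \frac{157405}{4554}\right) \left(-485\right) = \frac{76341425}{4554}$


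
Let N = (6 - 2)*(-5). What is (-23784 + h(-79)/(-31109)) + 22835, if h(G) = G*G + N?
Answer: -29528662/31109 ≈ -949.20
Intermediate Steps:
N = -20 (N = 4*(-5) = -20)
h(G) = -20 + G**2 (h(G) = G*G - 20 = G**2 - 20 = -20 + G**2)
(-23784 + h(-79)/(-31109)) + 22835 = (-23784 + (-20 + (-79)**2)/(-31109)) + 22835 = (-23784 + (-20 + 6241)*(-1/31109)) + 22835 = (-23784 + 6221*(-1/31109)) + 22835 = (-23784 - 6221/31109) + 22835 = -739902677/31109 + 22835 = -29528662/31109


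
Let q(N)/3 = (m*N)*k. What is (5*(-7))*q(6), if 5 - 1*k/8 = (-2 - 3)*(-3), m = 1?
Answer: 50400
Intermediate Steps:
k = -80 (k = 40 - 8*(-2 - 3)*(-3) = 40 - (-40)*(-3) = 40 - 8*15 = 40 - 120 = -80)
q(N) = -240*N (q(N) = 3*((1*N)*(-80)) = 3*(N*(-80)) = 3*(-80*N) = -240*N)
(5*(-7))*q(6) = (5*(-7))*(-240*6) = -35*(-1440) = 50400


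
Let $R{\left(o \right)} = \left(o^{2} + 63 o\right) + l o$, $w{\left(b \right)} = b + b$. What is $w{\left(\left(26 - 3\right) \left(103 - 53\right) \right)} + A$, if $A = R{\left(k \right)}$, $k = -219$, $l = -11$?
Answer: $38873$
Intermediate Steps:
$w{\left(b \right)} = 2 b$
$R{\left(o \right)} = o^{2} + 52 o$ ($R{\left(o \right)} = \left(o^{2} + 63 o\right) - 11 o = o^{2} + 52 o$)
$A = 36573$ ($A = - 219 \left(52 - 219\right) = \left(-219\right) \left(-167\right) = 36573$)
$w{\left(\left(26 - 3\right) \left(103 - 53\right) \right)} + A = 2 \left(26 - 3\right) \left(103 - 53\right) + 36573 = 2 \cdot 23 \cdot 50 + 36573 = 2 \cdot 1150 + 36573 = 2300 + 36573 = 38873$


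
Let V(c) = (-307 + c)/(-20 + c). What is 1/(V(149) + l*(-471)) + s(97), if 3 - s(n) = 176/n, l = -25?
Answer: 174676468/147325249 ≈ 1.1857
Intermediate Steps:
V(c) = (-307 + c)/(-20 + c)
s(n) = 3 - 176/n
1/(V(149) + l*(-471)) + s(97) = 1/((-307 + 149)/(-20 + 149) - 25*(-471)) + (3 - 176/97) = 1/(-158/129 + 11775) + (3 - 176*1/97) = 1/((1/129)*(-158) + 11775) + (3 - 176/97) = 1/(-158/129 + 11775) + 115/97 = 1/(1518817/129) + 115/97 = 129/1518817 + 115/97 = 174676468/147325249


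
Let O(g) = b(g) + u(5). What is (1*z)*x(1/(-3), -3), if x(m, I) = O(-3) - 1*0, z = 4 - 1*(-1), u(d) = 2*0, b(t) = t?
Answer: -15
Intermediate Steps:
u(d) = 0
z = 5 (z = 4 + 1 = 5)
O(g) = g (O(g) = g + 0 = g)
x(m, I) = -3 (x(m, I) = -3 - 1*0 = -3 + 0 = -3)
(1*z)*x(1/(-3), -3) = (1*5)*(-3) = 5*(-3) = -15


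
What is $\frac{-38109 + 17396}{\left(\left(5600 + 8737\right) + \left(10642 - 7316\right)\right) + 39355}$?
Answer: $- \frac{20713}{57018} \approx -0.36327$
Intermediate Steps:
$\frac{-38109 + 17396}{\left(\left(5600 + 8737\right) + \left(10642 - 7316\right)\right) + 39355} = - \frac{20713}{\left(14337 + 3326\right) + 39355} = - \frac{20713}{17663 + 39355} = - \frac{20713}{57018}$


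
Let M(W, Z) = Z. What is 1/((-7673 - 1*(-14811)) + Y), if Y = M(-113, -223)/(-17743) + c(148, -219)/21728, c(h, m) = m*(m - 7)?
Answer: 192759952/1376362046069 ≈ 0.00014005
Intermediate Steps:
c(h, m) = m*(-7 + m)
Y = 441508693/192759952 (Y = -223/(-17743) - 219*(-7 - 219)/21728 = -223*(-1/17743) - 219*(-226)*(1/21728) = 223/17743 + 49494*(1/21728) = 223/17743 + 24747/10864 = 441508693/192759952 ≈ 2.2905)
1/((-7673 - 1*(-14811)) + Y) = 1/((-7673 - 1*(-14811)) + 441508693/192759952) = 1/((-7673 + 14811) + 441508693/192759952) = 1/(7138 + 441508693/192759952) = 1/(1376362046069/192759952) = 192759952/1376362046069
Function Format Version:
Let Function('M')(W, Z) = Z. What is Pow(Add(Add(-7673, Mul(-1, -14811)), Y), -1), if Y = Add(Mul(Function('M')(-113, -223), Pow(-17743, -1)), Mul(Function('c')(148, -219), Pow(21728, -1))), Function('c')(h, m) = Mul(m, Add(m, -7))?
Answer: Rational(192759952, 1376362046069) ≈ 0.00014005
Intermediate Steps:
Function('c')(h, m) = Mul(m, Add(-7, m))
Y = Rational(441508693, 192759952) (Y = Add(Mul(-223, Pow(-17743, -1)), Mul(Mul(-219, Add(-7, -219)), Pow(21728, -1))) = Add(Mul(-223, Rational(-1, 17743)), Mul(Mul(-219, -226), Rational(1, 21728))) = Add(Rational(223, 17743), Mul(49494, Rational(1, 21728))) = Add(Rational(223, 17743), Rational(24747, 10864)) = Rational(441508693, 192759952) ≈ 2.2905)
Pow(Add(Add(-7673, Mul(-1, -14811)), Y), -1) = Pow(Add(Add(-7673, Mul(-1, -14811)), Rational(441508693, 192759952)), -1) = Pow(Add(Add(-7673, 14811), Rational(441508693, 192759952)), -1) = Pow(Add(7138, Rational(441508693, 192759952)), -1) = Pow(Rational(1376362046069, 192759952), -1) = Rational(192759952, 1376362046069)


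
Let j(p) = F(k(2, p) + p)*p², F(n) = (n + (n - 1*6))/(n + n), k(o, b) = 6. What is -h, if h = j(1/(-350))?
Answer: -1049/257127500 ≈ -4.0797e-6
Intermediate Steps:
F(n) = (-6 + 2*n)/(2*n) (F(n) = (n + (n - 6))/((2*n)) = (n + (-6 + n))*(1/(2*n)) = (-6 + 2*n)*(1/(2*n)) = (-6 + 2*n)/(2*n))
j(p) = p²*(3 + p)/(6 + p) (j(p) = ((-3 + (6 + p))/(6 + p))*p² = ((3 + p)/(6 + p))*p² = p²*(3 + p)/(6 + p))
h = 1049/257127500 (h = (1/(-350))²*(3 + 1/(-350))/(6 + 1/(-350)) = (-1/350)²*(3 - 1/350)/(6 - 1/350) = (1/122500)*(1049/350)/(2099/350) = (1/122500)*(350/2099)*(1049/350) = 1049/257127500 ≈ 4.0797e-6)
-h = -1*1049/257127500 = -1049/257127500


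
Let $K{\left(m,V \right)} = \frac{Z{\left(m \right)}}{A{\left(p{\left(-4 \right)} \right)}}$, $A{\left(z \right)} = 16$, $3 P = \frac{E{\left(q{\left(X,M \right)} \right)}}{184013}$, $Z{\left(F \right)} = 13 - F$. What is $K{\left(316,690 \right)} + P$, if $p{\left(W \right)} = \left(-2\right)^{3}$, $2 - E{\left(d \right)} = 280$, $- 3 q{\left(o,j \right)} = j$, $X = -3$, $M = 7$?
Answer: $- \frac{167272265}{8832624} \approx -18.938$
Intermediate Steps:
$q{\left(o,j \right)} = - \frac{j}{3}$
$E{\left(d \right)} = -278$ ($E{\left(d \right)} = 2 - 280 = -278$)
$p{\left(W \right)} = -8$
$P = - \frac{278}{552039}$ ($P = \frac{\left(-278\right) \frac{1}{184013}}{3} = \frac{1}{3} \left(- \frac{278}{184013}\right) = - \frac{278}{552039} \approx -0.00050359$)
$K{\left(m,V \right)} = \frac{13}{16} - \frac{m}{16}$ ($K{\left(m,V \right)} = \frac{13 - m}{16} = \left(13 - m\right) \frac{1}{16} = \frac{13}{16} - \frac{m}{16}$)
$K{\left(316,690 \right)} + P = \left(\frac{13}{16} - \frac{79}{4}\right) - \frac{278}{552039} = - \frac{303}{16} - \frac{278}{552039} = - \frac{167272265}{8832624}$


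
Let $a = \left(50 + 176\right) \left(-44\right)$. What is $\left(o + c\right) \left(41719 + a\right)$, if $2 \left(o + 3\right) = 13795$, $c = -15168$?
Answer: $- \frac{525780925}{2} \approx -2.6289 \cdot 10^{8}$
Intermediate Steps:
$o = \frac{13789}{2}$ ($o = -3 + \frac{1}{2} \cdot 13795 = -3 + \frac{13795}{2} = \frac{13789}{2} \approx 6894.5$)
$a = -9944$ ($a = 226 \left(-44\right) = -9944$)
$\left(o + c\right) \left(41719 + a\right) = \left(\frac{13789}{2} - 15168\right) \left(41719 - 9944\right) = \left(- \frac{16547}{2}\right) 31775 = - \frac{525780925}{2}$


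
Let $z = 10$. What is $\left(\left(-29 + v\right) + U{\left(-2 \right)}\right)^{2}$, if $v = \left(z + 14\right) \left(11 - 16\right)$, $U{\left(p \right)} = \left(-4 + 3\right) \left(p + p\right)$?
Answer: $21025$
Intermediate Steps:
$U{\left(p \right)} = - 2 p$
$v = -120$ ($v = \left(10 + 14\right) \left(11 - 16\right) = 24 \left(-5\right) = -120$)
$\left(\left(-29 + v\right) + U{\left(-2 \right)}\right)^{2} = \left(\left(-29 - 120\right) - -4\right)^{2} = \left(-149 + 4\right)^{2} = \left(-145\right)^{2} = 21025$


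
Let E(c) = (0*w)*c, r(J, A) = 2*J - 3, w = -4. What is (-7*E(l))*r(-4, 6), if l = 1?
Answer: 0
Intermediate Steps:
r(J, A) = -3 + 2*J
E(c) = 0 (E(c) = (0*(-4))*c = 0*c = 0)
(-7*E(l))*r(-4, 6) = (-7*0)*(-3 + 2*(-4)) = 0*(-3 - 8) = 0*(-11) = 0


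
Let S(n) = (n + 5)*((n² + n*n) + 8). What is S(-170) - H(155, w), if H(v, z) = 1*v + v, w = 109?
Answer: -9538630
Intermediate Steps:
H(v, z) = 2*v (H(v, z) = v + v = 2*v)
S(n) = (5 + n)*(8 + 2*n²) (S(n) = (5 + n)*((n² + n²) + 8) = (5 + n)*(2*n² + 8) = (5 + n)*(8 + 2*n²))
S(-170) - H(155, w) = (40 + 2*(-170)³ + 8*(-170) + 10*(-170)²) - 2*155 = (40 + 2*(-4913000) - 1360 + 10*28900) - 1*310 = (40 - 9826000 - 1360 + 289000) - 310 = -9538320 - 310 = -9538630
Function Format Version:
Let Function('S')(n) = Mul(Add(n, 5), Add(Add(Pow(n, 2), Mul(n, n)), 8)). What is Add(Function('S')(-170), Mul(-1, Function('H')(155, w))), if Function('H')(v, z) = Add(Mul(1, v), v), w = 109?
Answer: -9538630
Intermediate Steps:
Function('H')(v, z) = Mul(2, v) (Function('H')(v, z) = Add(v, v) = Mul(2, v))
Function('S')(n) = Mul(Add(5, n), Add(8, Mul(2, Pow(n, 2)))) (Function('S')(n) = Mul(Add(5, n), Add(Add(Pow(n, 2), Pow(n, 2)), 8)) = Mul(Add(5, n), Add(Mul(2, Pow(n, 2)), 8)) = Mul(Add(5, n), Add(8, Mul(2, Pow(n, 2)))))
Add(Function('S')(-170), Mul(-1, Function('H')(155, w))) = Add(Add(40, Mul(2, Pow(-170, 3)), Mul(8, -170), Mul(10, Pow(-170, 2))), Mul(-1, Mul(2, 155))) = Add(Add(40, Mul(2, -4913000), -1360, Mul(10, 28900)), Mul(-1, 310)) = Add(Add(40, -9826000, -1360, 289000), -310) = Add(-9538320, -310) = -9538630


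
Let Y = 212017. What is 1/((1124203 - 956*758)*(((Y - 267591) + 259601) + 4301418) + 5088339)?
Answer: 1/1800178165314 ≈ 5.5550e-13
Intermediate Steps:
1/((1124203 - 956*758)*(((Y - 267591) + 259601) + 4301418) + 5088339) = 1/((1124203 - 956*758)*(((212017 - 267591) + 259601) + 4301418) + 5088339) = 1/((1124203 - 724648)*((-55574 + 259601) + 4301418) + 5088339) = 1/(399555*(204027 + 4301418) + 5088339) = 1/(399555*4505445 + 5088339) = 1/(1800173076975 + 5088339) = 1/1800178165314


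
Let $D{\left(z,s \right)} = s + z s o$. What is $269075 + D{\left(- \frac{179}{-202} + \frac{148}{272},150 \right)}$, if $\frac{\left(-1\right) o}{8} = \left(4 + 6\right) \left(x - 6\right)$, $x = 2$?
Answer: $\frac{580135325}{1717} \approx 3.3788 \cdot 10^{5}$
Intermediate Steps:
$o = 320$ ($o = - 8 \left(4 + 6\right) \left(2 - 6\right) = - 8 \cdot 10 \left(-4\right) = \left(-8\right) \left(-40\right) = 320$)
$D{\left(z,s \right)} = s + 320 s z$ ($D{\left(z,s \right)} = s + z s 320 = s + s z 320 = s + 320 s z$)
$269075 + D{\left(- \frac{179}{-202} + \frac{148}{272},150 \right)} = 269075 + 150 \left(1 + 320 \left(- \frac{179}{-202} + \frac{148}{272}\right)\right) = 269075 + 150 \left(1 + 320 \left(\left(-179\right) \left(- \frac{1}{202}\right) + 148 \cdot \frac{1}{272}\right)\right) = 269075 + 150 \left(1 + 320 \left(\frac{179}{202} + \frac{37}{68}\right)\right) = 269075 + 150 \left(1 + 320 \cdot \frac{9823}{6868}\right) = 269075 + 150 \left(1 + \frac{785840}{1717}\right) = 269075 + 150 \cdot \frac{787557}{1717} = 269075 + \frac{118133550}{1717} = \frac{580135325}{1717}$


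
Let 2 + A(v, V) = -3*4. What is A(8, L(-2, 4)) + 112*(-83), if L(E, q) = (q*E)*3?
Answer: -9310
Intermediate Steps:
L(E, q) = 3*E*q (L(E, q) = (E*q)*3 = 3*E*q)
A(v, V) = -14 (A(v, V) = -2 - 3*4 = -2 - 12 = -14)
A(8, L(-2, 4)) + 112*(-83) = -14 + 112*(-83) = -14 - 9296 = -9310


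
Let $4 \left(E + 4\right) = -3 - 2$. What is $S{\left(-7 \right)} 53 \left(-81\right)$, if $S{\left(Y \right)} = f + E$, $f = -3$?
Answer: $\frac{141669}{4} \approx 35417.0$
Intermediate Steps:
$E = - \frac{21}{4}$ ($E = -4 + \frac{-3 - 2}{4} = -4 + \frac{1}{4} \left(-5\right) = -4 - \frac{5}{4} = - \frac{21}{4} \approx -5.25$)
$S{\left(Y \right)} = - \frac{33}{4}$ ($S{\left(Y \right)} = -3 - \frac{21}{4} = - \frac{33}{4}$)
$S{\left(-7 \right)} 53 \left(-81\right) = \left(- \frac{33}{4}\right) 53 \left(-81\right) = \left(- \frac{1749}{4}\right) \left(-81\right) = \frac{141669}{4}$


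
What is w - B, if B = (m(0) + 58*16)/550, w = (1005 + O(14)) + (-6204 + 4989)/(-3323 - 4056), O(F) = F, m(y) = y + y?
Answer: 2064690544/2029225 ≈ 1017.5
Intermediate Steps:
m(y) = 2*y
w = 7520416/7379 (w = (1005 + 14) + (-6204 + 4989)/(-3323 - 4056) = 1019 - 1215/(-7379) = 1019 - 1215*(-1/7379) = 1019 + 1215/7379 = 7520416/7379 ≈ 1019.2)
B = 464/275 (B = (2*0 + 58*16)/550 = (0 + 928)*(1/550) = 928*(1/550) = 464/275 ≈ 1.6873)
w - B = 7520416/7379 - 1*464/275 = 7520416/7379 - 464/275 = 2064690544/2029225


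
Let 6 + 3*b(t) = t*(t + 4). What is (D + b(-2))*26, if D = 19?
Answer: 1222/3 ≈ 407.33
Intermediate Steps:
b(t) = -2 + t*(4 + t)/3 (b(t) = -2 + (t*(t + 4))/3 = -2 + (t*(4 + t))/3 = -2 + t*(4 + t)/3)
(D + b(-2))*26 = (19 + (-2 + (⅓)*(-2)² + (4/3)*(-2)))*26 = (19 + (-2 + (⅓)*4 - 8/3))*26 = (19 + (-2 + 4/3 - 8/3))*26 = (19 - 10/3)*26 = (47/3)*26 = 1222/3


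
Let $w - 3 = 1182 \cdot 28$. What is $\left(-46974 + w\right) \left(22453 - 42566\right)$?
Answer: $279067875$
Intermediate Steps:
$w = 33099$ ($w = 3 + 1182 \cdot 28 = 3 + 33096 = 33099$)
$\left(-46974 + w\right) \left(22453 - 42566\right) = \left(-46974 + 33099\right) \left(22453 - 42566\right) = \left(-13875\right) \left(-20113\right) = 279067875$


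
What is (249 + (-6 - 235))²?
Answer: 64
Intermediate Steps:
(249 + (-6 - 235))² = (249 - 241)² = 8² = 64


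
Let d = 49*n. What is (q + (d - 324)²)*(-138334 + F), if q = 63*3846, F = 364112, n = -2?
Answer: 94913007196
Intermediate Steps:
d = -98 (d = 49*(-2) = -98)
q = 242298
(q + (d - 324)²)*(-138334 + F) = (242298 + (-98 - 324)²)*(-138334 + 364112) = (242298 + (-422)²)*225778 = (242298 + 178084)*225778 = 420382*225778 = 94913007196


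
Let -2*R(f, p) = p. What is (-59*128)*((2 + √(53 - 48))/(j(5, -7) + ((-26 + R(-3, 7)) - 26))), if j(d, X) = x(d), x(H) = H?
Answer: 30208/101 + 15104*√5/101 ≈ 633.48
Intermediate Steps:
R(f, p) = -p/2
j(d, X) = d
(-59*128)*((2 + √(53 - 48))/(j(5, -7) + ((-26 + R(-3, 7)) - 26))) = (-59*128)*((2 + √(53 - 48))/(5 + ((-26 - ½*7) - 26))) = -7552*(2 + √5)/(5 + ((-26 - 7/2) - 26)) = -7552*(2 + √5)/(5 + (-59/2 - 26)) = -7552*(2 + √5)/(5 - 111/2) = -7552*(2 + √5)/(-101/2) = -7552*(2 + √5)*(-2)/101 = -7552*(-4/101 - 2*√5/101) = 30208/101 + 15104*√5/101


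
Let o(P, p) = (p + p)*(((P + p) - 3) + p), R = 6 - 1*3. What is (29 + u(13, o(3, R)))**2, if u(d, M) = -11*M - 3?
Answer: 136900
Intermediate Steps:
R = 3 (R = 6 - 3 = 3)
o(P, p) = 2*p*(-3 + P + 2*p) (o(P, p) = (2*p)*((-3 + P + p) + p) = (2*p)*(-3 + P + 2*p) = 2*p*(-3 + P + 2*p))
u(d, M) = -3 - 11*M
(29 + u(13, o(3, R)))**2 = (29 + (-3 - 22*3*(-3 + 3 + 2*3)))**2 = (29 + (-3 - 22*3*(-3 + 3 + 6)))**2 = (29 + (-3 - 22*3*6))**2 = (29 + (-3 - 11*36))**2 = (29 + (-3 - 396))**2 = (29 - 399)**2 = (-370)**2 = 136900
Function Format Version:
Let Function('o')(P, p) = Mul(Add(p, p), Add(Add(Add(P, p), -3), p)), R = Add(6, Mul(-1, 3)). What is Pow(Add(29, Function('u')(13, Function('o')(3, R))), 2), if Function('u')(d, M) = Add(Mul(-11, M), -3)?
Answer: 136900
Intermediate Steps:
R = 3 (R = Add(6, -3) = 3)
Function('o')(P, p) = Mul(2, p, Add(-3, P, Mul(2, p))) (Function('o')(P, p) = Mul(Mul(2, p), Add(Add(-3, P, p), p)) = Mul(Mul(2, p), Add(-3, P, Mul(2, p))) = Mul(2, p, Add(-3, P, Mul(2, p))))
Function('u')(d, M) = Add(-3, Mul(-11, M))
Pow(Add(29, Function('u')(13, Function('o')(3, R))), 2) = Pow(Add(29, Add(-3, Mul(-11, Mul(2, 3, Add(-3, 3, Mul(2, 3)))))), 2) = Pow(Add(29, Add(-3, Mul(-11, Mul(2, 3, Add(-3, 3, 6))))), 2) = Pow(Add(29, Add(-3, Mul(-11, Mul(2, 3, 6)))), 2) = Pow(Add(29, Add(-3, Mul(-11, 36))), 2) = Pow(Add(29, Add(-3, -396)), 2) = Pow(Add(29, -399), 2) = Pow(-370, 2) = 136900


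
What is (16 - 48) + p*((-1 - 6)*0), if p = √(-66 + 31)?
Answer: -32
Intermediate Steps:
p = I*√35 (p = √(-35) = I*√35 ≈ 5.9161*I)
(16 - 48) + p*((-1 - 6)*0) = (16 - 48) + (I*√35)*((-1 - 6)*0) = -32 + (I*√35)*(-7*0) = -32 + (I*√35)*0 = -32 + 0 = -32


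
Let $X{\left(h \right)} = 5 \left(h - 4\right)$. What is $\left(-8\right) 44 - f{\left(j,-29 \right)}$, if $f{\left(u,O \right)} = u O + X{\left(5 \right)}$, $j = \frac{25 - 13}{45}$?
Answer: $- \frac{5239}{15} \approx -349.27$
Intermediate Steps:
$j = \frac{4}{15}$ ($j = \left(25 - 13\right) \frac{1}{45} = 12 \cdot \frac{1}{45} = \frac{4}{15} \approx 0.26667$)
$X{\left(h \right)} = -20 + 5 h$ ($X{\left(h \right)} = 5 \left(-4 + h\right) = -20 + 5 h$)
$f{\left(u,O \right)} = 5 + O u$ ($f{\left(u,O \right)} = u O + \left(-20 + 5 \cdot 5\right) = O u + \left(-20 + 25\right) = O u + 5 = 5 + O u$)
$\left(-8\right) 44 - f{\left(j,-29 \right)} = \left(-8\right) 44 - \left(5 - \frac{116}{15}\right) = -352 - \left(5 - \frac{116}{15}\right) = -352 - - \frac{41}{15} = -352 + \frac{41}{15} = - \frac{5239}{15}$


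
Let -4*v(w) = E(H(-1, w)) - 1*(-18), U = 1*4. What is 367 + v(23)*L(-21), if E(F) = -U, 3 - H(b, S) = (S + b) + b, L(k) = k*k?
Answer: -2353/2 ≈ -1176.5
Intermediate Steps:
U = 4
L(k) = k²
H(b, S) = 3 - S - 2*b (H(b, S) = 3 - ((S + b) + b) = 3 - (S + 2*b) = 3 + (-S - 2*b) = 3 - S - 2*b)
E(F) = -4 (E(F) = -1*4 = -4)
v(w) = -7/2 (v(w) = -(-4 - 1*(-18))/4 = -(-4 + 18)/4 = -¼*14 = -7/2)
367 + v(23)*L(-21) = 367 - 7/2*(-21)² = 367 - 7/2*441 = 367 - 3087/2 = -2353/2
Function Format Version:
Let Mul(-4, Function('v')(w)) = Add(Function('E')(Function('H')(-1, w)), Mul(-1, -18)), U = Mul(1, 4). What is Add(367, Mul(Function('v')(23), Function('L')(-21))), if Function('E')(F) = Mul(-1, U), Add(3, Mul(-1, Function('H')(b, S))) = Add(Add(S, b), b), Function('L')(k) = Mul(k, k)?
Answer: Rational(-2353, 2) ≈ -1176.5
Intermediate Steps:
U = 4
Function('L')(k) = Pow(k, 2)
Function('H')(b, S) = Add(3, Mul(-1, S), Mul(-2, b)) (Function('H')(b, S) = Add(3, Mul(-1, Add(Add(S, b), b))) = Add(3, Mul(-1, Add(S, Mul(2, b)))) = Add(3, Add(Mul(-1, S), Mul(-2, b))) = Add(3, Mul(-1, S), Mul(-2, b)))
Function('E')(F) = -4 (Function('E')(F) = Mul(-1, 4) = -4)
Function('v')(w) = Rational(-7, 2) (Function('v')(w) = Mul(Rational(-1, 4), Add(-4, Mul(-1, -18))) = Mul(Rational(-1, 4), Add(-4, 18)) = Mul(Rational(-1, 4), 14) = Rational(-7, 2))
Add(367, Mul(Function('v')(23), Function('L')(-21))) = Add(367, Mul(Rational(-7, 2), Pow(-21, 2))) = Add(367, Mul(Rational(-7, 2), 441)) = Add(367, Rational(-3087, 2)) = Rational(-2353, 2)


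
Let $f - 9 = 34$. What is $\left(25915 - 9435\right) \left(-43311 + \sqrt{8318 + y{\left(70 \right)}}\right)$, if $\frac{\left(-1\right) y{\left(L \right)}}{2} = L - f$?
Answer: $-713765280 + 32960 \sqrt{2066} \approx -7.1227 \cdot 10^{8}$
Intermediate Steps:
$f = 43$ ($f = 9 + 34 = 43$)
$y{\left(L \right)} = 86 - 2 L$ ($y{\left(L \right)} = - 2 \left(L - 43\right) = - 2 \left(-43 + L\right) = 86 - 2 L$)
$\left(25915 - 9435\right) \left(-43311 + \sqrt{8318 + y{\left(70 \right)}}\right) = \left(25915 - 9435\right) \left(-43311 + \sqrt{8318 + \left(86 - 140\right)}\right) = 16480 \left(-43311 + \sqrt{8318 + \left(86 - 140\right)}\right) = 16480 \left(-43311 + \sqrt{8318 - 54}\right) = 16480 \left(-43311 + \sqrt{8264}\right) = 16480 \left(-43311 + 2 \sqrt{2066}\right) = -713765280 + 32960 \sqrt{2066}$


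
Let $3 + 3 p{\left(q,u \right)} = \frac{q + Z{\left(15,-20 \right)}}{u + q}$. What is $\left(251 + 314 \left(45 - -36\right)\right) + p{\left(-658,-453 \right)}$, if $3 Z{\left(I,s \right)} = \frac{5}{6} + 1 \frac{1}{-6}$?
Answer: $\frac{770448868}{29997} \approx 25684.0$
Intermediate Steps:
$Z{\left(I,s \right)} = \frac{2}{9}$ ($Z{\left(I,s \right)} = \frac{\frac{5}{6} + 1 \frac{1}{-6}}{3} = \frac{5 \cdot \frac{1}{6} + 1 \left(- \frac{1}{6}\right)}{3} = \frac{\frac{5}{6} - \frac{1}{6}}{3} = \frac{1}{3} \cdot \frac{2}{3} = \frac{2}{9}$)
$p{\left(q,u \right)} = -1 + \frac{\frac{2}{9} + q}{3 \left(q + u\right)}$ ($p{\left(q,u \right)} = -1 + \frac{\left(q + \frac{2}{9}\right) \frac{1}{u + q}}{3} = -1 + \frac{\left(\frac{2}{9} + q\right) \frac{1}{q + u}}{3} = -1 + \frac{\frac{1}{q + u} \left(\frac{2}{9} + q\right)}{3} = -1 + \frac{\frac{2}{9} + q}{3 \left(q + u\right)}$)
$\left(251 + 314 \left(45 - -36\right)\right) + p{\left(-658,-453 \right)} = \left(251 + 314 \left(45 - -36\right)\right) + \frac{\frac{2}{27} - -453 - - \frac{1316}{3}}{-658 - 453} = \left(251 + 314 \left(45 + 36\right)\right) + \frac{\frac{2}{27} + 453 + \frac{1316}{3}}{-1111} = \left(251 + 314 \cdot 81\right) - \frac{24077}{29997} = \left(251 + 25434\right) - \frac{24077}{29997} = 25685 - \frac{24077}{29997} = \frac{770448868}{29997}$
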